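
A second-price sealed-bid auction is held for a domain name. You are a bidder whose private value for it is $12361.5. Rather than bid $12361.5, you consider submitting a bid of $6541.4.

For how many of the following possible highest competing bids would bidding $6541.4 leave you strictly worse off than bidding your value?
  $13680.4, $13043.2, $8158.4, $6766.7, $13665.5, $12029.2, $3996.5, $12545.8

The deviation hurts exactly when the highest competing bid lies strictly between $6541.4 and $12361.5 — underbidding then forfeits a profitable win.
$13680.4: above both → same outcome either way.
$13043.2: above both → same outcome either way.
$8158.4: inside the interval → strictly worse (loss $4203.1).
$6766.7: inside the interval → strictly worse (loss $5594.8).
$13665.5: above both → same outcome either way.
$12029.2: inside the interval → strictly worse (loss $332.3).
$3996.5: below both → same outcome either way.
$12545.8: above both → same outcome either way.
Count: 3.

3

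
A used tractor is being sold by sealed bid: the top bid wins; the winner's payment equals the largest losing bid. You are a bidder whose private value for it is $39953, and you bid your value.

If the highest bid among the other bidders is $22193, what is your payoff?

Your bid $39953 exceeds the highest competing bid $22193, so you win.
In a second-price auction the winner pays the second-highest bid, $22193.
Payoff = value − price = $39953 − $22193 = $17760.

$17760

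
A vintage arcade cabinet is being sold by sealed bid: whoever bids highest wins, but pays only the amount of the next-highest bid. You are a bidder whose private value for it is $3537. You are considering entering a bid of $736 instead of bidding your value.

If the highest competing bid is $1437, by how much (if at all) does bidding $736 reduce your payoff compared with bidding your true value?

$2100

Bidding your value $3537: you win (since $3537 > $1437) and pay $1437. Payoff $2100.
Bidding $736: you lose. Payoff $0.
The competing bid $1437 lies between your shaded bid and your value, so underbidding forfeits an item you could have won at a profitable price.
Loss from deviating = $2100 − ($0) = $2100.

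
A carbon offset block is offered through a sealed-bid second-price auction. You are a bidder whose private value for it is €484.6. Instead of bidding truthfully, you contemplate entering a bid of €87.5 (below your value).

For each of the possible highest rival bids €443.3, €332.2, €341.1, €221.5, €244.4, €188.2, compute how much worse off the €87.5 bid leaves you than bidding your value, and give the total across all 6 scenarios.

The deviation costs you only when the competing bid falls strictly between €87.5 and €484.6; elsewhere both bids give the same outcome.
€443.3: truthful payoff €41.3, deviation payoff €0 → loss €41.3.
€332.2: truthful payoff €152.4, deviation payoff €0 → loss €152.4.
€341.1: truthful payoff €143.5, deviation payoff €0 → loss €143.5.
€221.5: truthful payoff €263.1, deviation payoff €0 → loss €263.1.
€244.4: truthful payoff €240.2, deviation payoff €0 → loss €240.2.
€188.2: truthful payoff €296.4, deviation payoff €0 → loss €296.4.
Total loss = €41.3 + €152.4 + €143.5 + €263.1 + €240.2 + €296.4 = €1136.9.

€1136.9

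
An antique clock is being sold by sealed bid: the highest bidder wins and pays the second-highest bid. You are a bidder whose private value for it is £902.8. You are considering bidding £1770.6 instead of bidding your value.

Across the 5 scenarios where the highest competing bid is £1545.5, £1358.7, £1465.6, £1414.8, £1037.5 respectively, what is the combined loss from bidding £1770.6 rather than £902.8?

£2308.1

The deviation costs you only when the competing bid falls strictly between £902.8 and £1770.6; elsewhere both bids give the same outcome.
£1545.5: truthful payoff £0, deviation payoff −£642.7 → loss £642.7.
£1358.7: truthful payoff £0, deviation payoff −£455.9 → loss £455.9.
£1465.6: truthful payoff £0, deviation payoff −£562.8 → loss £562.8.
£1414.8: truthful payoff £0, deviation payoff −£512 → loss £512.
£1037.5: truthful payoff £0, deviation payoff −£134.7 → loss £134.7.
Total loss = £642.7 + £455.9 + £562.8 + £512 + £134.7 = £2308.1.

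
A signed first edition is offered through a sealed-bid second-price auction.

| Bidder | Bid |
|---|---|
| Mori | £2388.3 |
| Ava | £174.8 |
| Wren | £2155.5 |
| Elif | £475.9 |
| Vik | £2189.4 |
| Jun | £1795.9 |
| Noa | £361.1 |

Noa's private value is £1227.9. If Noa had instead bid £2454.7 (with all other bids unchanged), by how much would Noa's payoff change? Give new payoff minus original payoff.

−£1160.4

The highest bid among the other bidders is £2388.3; Noa's bid doesn't change that.
Original bid £361.1: Noa is not highest (top rival bid is £2388.3); payoff £0.
Alternative bid £2454.7: Noa is highest, pays the top rival bid £2388.3; payoff £1227.9 − £2388.3 = −£1160.4.
Change in payoff = −£1160.4 − (£0) = −£1160.4.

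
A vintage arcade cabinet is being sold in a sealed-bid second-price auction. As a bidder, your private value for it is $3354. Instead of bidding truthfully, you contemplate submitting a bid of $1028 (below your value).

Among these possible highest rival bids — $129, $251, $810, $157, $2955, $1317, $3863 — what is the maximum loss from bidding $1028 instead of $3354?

$2037

$129: same outcome either way → loss $0.
$251: same outcome either way → loss $0.
$810: same outcome either way → loss $0.
$157: same outcome either way → loss $0.
$2955: truthful gives $399, deviation gives $0 → loss $399.
$1317: truthful gives $2037, deviation gives $0 → loss $2037.
$3863: same outcome either way → loss $0.
Maximum loss: $2037.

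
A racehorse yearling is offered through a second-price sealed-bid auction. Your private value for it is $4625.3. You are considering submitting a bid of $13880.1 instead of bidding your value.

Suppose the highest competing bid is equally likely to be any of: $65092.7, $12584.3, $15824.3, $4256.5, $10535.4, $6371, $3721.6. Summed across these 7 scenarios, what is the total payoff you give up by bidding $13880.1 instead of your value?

$15614.8

The deviation costs you only when the competing bid falls strictly between $4625.3 and $13880.1; elsewhere both bids give the same outcome.
$65092.7: outcomes coincide → loss $0.
$12584.3: truthful payoff $0, deviation payoff −$7959 → loss $7959.
$15824.3: outcomes coincide → loss $0.
$4256.5: outcomes coincide → loss $0.
$10535.4: truthful payoff $0, deviation payoff −$5910.1 → loss $5910.1.
$6371: truthful payoff $0, deviation payoff −$1745.7 → loss $1745.7.
$3721.6: outcomes coincide → loss $0.
Total loss = $7959 + $5910.1 + $1745.7 = $15614.8.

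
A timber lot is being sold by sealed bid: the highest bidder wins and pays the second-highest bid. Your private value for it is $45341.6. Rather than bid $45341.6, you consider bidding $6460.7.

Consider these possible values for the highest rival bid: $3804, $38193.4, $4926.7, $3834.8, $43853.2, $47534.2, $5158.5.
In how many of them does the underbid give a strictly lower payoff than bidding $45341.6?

The deviation hurts exactly when the highest competing bid lies strictly between $6460.7 and $45341.6 — underbidding then forfeits a profitable win.
$3804: below both → same outcome either way.
$38193.4: inside the interval → strictly worse (loss $7148.2).
$4926.7: below both → same outcome either way.
$3834.8: below both → same outcome either way.
$43853.2: inside the interval → strictly worse (loss $1488.4).
$47534.2: above both → same outcome either way.
$5158.5: below both → same outcome either way.
Count: 2.

2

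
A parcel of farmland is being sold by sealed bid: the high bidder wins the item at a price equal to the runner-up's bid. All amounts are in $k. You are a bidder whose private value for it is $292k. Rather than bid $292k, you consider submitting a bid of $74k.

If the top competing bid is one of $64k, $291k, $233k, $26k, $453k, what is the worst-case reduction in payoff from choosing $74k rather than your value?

$64k: same outcome either way → loss $0k.
$291k: truthful gives $1k, deviation gives $0k → loss $1k.
$233k: truthful gives $59k, deviation gives $0k → loss $59k.
$26k: same outcome either way → loss $0k.
$453k: same outcome either way → loss $0k.
Maximum loss: $59k.

$59k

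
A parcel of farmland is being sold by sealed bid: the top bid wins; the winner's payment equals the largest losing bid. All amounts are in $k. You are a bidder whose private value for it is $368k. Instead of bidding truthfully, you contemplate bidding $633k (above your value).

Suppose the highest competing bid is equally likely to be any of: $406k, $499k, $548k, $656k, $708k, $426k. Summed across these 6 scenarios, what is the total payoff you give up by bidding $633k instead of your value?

$407k

The deviation costs you only when the competing bid falls strictly between $368k and $633k; elsewhere both bids give the same outcome.
$406k: truthful payoff $0k, deviation payoff −$38k → loss $38k.
$499k: truthful payoff $0k, deviation payoff −$131k → loss $131k.
$548k: truthful payoff $0k, deviation payoff −$180k → loss $180k.
$656k: outcomes coincide → loss $0k.
$708k: outcomes coincide → loss $0k.
$426k: truthful payoff $0k, deviation payoff −$58k → loss $58k.
Total loss = $38k + $131k + $180k + $58k = $407k.
Because the price is fixed by the runner-up's bid, deviating from your value can only change a good outcome into a bad one — never the reverse.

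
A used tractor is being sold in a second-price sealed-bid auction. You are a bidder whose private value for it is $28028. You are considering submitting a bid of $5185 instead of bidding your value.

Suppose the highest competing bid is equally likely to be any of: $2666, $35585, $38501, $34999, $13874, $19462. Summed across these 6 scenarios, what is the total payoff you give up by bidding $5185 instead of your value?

The deviation costs you only when the competing bid falls strictly between $5185 and $28028; elsewhere both bids give the same outcome.
$2666: outcomes coincide → loss $0.
$35585: outcomes coincide → loss $0.
$38501: outcomes coincide → loss $0.
$34999: outcomes coincide → loss $0.
$13874: truthful payoff $14154, deviation payoff $0 → loss $14154.
$19462: truthful payoff $8566, deviation payoff $0 → loss $8566.
Total loss = $14154 + $8566 = $22720.

$22720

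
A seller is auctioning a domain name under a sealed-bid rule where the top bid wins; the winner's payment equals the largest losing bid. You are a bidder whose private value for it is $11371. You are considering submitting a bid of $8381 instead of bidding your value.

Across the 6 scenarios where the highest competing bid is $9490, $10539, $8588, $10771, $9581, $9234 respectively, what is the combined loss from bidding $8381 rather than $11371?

The deviation costs you only when the competing bid falls strictly between $8381 and $11371; elsewhere both bids give the same outcome.
$9490: truthful payoff $1881, deviation payoff $0 → loss $1881.
$10539: truthful payoff $832, deviation payoff $0 → loss $832.
$8588: truthful payoff $2783, deviation payoff $0 → loss $2783.
$10771: truthful payoff $600, deviation payoff $0 → loss $600.
$9581: truthful payoff $1790, deviation payoff $0 → loss $1790.
$9234: truthful payoff $2137, deviation payoff $0 → loss $2137.
Total loss = $1881 + $832 + $2783 + $600 + $1790 + $2137 = $10023.

$10023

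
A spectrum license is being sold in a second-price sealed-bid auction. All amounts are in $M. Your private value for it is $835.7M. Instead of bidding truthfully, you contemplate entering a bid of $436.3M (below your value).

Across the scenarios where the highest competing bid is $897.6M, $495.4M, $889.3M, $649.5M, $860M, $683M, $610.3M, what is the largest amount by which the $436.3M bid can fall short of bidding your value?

$897.6M: same outcome either way → loss $0M.
$495.4M: truthful gives $340.3M, deviation gives $0M → loss $340.3M.
$889.3M: same outcome either way → loss $0M.
$649.5M: truthful gives $186.2M, deviation gives $0M → loss $186.2M.
$860M: same outcome either way → loss $0M.
$683M: truthful gives $152.7M, deviation gives $0M → loss $152.7M.
$610.3M: truthful gives $225.4M, deviation gives $0M → loss $225.4M.
Maximum loss: $340.3M.

$340.3M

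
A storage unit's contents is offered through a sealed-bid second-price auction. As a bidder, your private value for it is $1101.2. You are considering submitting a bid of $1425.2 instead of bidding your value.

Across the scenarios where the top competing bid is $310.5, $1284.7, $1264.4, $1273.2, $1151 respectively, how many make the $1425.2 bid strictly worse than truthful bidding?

4

The deviation hurts exactly when the highest competing bid lies strictly between $1101.2 and $1425.2 — overbidding then wins at a price above your value.
$310.5: below both → same outcome either way.
$1284.7: inside the interval → strictly worse (loss $183.5).
$1264.4: inside the interval → strictly worse (loss $163.2).
$1273.2: inside the interval → strictly worse (loss $172).
$1151: inside the interval → strictly worse (loss $49.8).
Count: 4.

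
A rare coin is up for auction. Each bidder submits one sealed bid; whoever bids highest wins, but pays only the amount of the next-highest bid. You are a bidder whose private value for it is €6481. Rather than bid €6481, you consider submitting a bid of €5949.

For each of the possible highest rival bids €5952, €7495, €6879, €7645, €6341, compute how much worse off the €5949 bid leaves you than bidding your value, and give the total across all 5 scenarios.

€669

The deviation costs you only when the competing bid falls strictly between €5949 and €6481; elsewhere both bids give the same outcome.
€5952: truthful payoff €529, deviation payoff €0 → loss €529.
€7495: outcomes coincide → loss €0.
€6879: outcomes coincide → loss €0.
€7645: outcomes coincide → loss €0.
€6341: truthful payoff €140, deviation payoff €0 → loss €140.
Total loss = €529 + €140 = €669.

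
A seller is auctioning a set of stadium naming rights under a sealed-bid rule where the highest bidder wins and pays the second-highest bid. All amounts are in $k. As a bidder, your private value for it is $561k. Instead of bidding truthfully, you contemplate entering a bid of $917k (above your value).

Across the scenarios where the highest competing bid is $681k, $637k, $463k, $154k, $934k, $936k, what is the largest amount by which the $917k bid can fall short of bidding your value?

$120k

$681k: truthful gives $0k, deviation gives −$120k → loss $120k.
$637k: truthful gives $0k, deviation gives −$76k → loss $76k.
$463k: same outcome either way → loss $0k.
$154k: same outcome either way → loss $0k.
$934k: same outcome either way → loss $0k.
$936k: same outcome either way → loss $0k.
Maximum loss: $120k.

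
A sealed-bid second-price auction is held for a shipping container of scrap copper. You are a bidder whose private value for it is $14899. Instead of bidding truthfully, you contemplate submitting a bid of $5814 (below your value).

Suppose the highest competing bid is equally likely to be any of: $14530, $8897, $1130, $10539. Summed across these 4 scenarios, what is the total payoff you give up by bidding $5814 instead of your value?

$10731

The deviation costs you only when the competing bid falls strictly between $5814 and $14899; elsewhere both bids give the same outcome.
$14530: truthful payoff $369, deviation payoff $0 → loss $369.
$8897: truthful payoff $6002, deviation payoff $0 → loss $6002.
$1130: outcomes coincide → loss $0.
$10539: truthful payoff $4360, deviation payoff $0 → loss $4360.
Total loss = $369 + $6002 + $4360 = $10731.
In a second-price auction your bid sets only whether you win, not what you pay, so bidding your true value is weakly dominant.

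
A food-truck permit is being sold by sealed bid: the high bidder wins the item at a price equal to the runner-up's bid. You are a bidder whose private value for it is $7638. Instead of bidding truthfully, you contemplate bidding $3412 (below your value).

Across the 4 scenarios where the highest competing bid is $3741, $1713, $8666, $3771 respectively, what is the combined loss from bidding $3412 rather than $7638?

The deviation costs you only when the competing bid falls strictly between $3412 and $7638; elsewhere both bids give the same outcome.
$3741: truthful payoff $3897, deviation payoff $0 → loss $3897.
$1713: outcomes coincide → loss $0.
$8666: outcomes coincide → loss $0.
$3771: truthful payoff $3867, deviation payoff $0 → loss $3867.
Total loss = $3897 + $3867 = $7764.
Because the price is fixed by the runner-up's bid, deviating from your value can only change a good outcome into a bad one — never the reverse.

$7764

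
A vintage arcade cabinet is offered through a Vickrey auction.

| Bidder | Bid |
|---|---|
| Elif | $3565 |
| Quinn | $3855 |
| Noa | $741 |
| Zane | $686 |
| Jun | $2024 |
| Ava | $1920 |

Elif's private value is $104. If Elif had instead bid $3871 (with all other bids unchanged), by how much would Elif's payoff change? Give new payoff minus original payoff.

The highest bid among the other bidders is $3855; Elif's bid doesn't change that.
Original bid $3565: Elif is not highest (top rival bid is $3855); payoff $0.
Alternative bid $3871: Elif is highest, pays the top rival bid $3855; payoff $104 − $3855 = −$3751.
Change in payoff = −$3751 − ($0) = −$3751.

−$3751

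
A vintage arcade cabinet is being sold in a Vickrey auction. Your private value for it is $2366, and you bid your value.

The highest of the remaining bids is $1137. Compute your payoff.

Your bid $2366 exceeds the highest competing bid $1137, so you win.
In a second-price auction the winner pays the second-highest bid, $1137.
Payoff = value − price = $2366 − $1137 = $1229.

$1229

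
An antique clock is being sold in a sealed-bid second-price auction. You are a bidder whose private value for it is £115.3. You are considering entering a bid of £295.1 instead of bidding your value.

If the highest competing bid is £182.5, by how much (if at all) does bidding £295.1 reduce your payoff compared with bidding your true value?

Bidding your value £115.3: you lose (since £115.3 < £182.5). Payoff £0.
Bidding £295.1: you win and pay £182.5. Payoff £115.3 − £182.5 = −£67.2.
The competing bid £182.5 lies between your value and your inflated bid, so overbidding wins an item priced above your value.
Loss from deviating = £0 − (−£67.2) = £67.2.

£67.2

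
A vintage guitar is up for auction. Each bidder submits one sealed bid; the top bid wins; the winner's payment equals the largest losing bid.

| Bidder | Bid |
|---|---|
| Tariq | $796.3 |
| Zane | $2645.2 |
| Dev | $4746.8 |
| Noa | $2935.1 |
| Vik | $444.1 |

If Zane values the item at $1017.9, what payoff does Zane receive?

$0

Highest bid: Dev at $4746.8, so Dev wins.
Second-highest bid: Noa at $2935.1 — that is the price the winner pays.
Zane did not win, so Zane pays nothing and receives nothing: payoff $0.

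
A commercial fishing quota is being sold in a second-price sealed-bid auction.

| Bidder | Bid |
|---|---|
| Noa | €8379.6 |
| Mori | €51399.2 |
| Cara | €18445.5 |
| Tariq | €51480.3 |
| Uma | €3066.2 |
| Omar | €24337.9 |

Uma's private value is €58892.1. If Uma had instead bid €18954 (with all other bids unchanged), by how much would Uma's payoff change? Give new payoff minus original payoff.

The highest bid among the other bidders is €51480.3; Uma's bid doesn't change that.
Original bid €3066.2: Uma is not highest (top rival bid is €51480.3); payoff €0.
Alternative bid €18954: Uma is not highest (top rival bid is €51480.3); payoff €0.
Change in payoff = €0 − (€0) = €0.

€0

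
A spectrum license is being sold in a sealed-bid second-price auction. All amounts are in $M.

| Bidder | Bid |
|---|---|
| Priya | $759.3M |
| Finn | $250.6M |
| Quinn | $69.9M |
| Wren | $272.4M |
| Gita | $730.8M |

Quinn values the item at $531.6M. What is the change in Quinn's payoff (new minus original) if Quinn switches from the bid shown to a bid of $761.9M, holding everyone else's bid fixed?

−$227.7M

The highest bid among the other bidders is $759.3M; Quinn's bid doesn't change that.
Original bid $69.9M: Quinn is not highest (top rival bid is $759.3M); payoff $0M.
Alternative bid $761.9M: Quinn is highest, pays the top rival bid $759.3M; payoff $531.6M − $759.3M = −$227.7M.
Change in payoff = −$227.7M − ($0M) = −$227.7M.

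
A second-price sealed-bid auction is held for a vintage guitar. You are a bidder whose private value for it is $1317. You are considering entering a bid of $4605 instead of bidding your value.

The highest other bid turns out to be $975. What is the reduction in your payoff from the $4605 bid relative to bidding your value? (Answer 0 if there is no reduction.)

$0

Bidding your value $1317: you win (since $1317 > $975) and pay $975. Payoff $342.
Bidding $4605: you win and pay $975. Payoff $1317 − $975 = $342.
Difference = $342 − $342 = $0; both bids lead to the same outcome because the competing bid is below both your value and your alternative bid.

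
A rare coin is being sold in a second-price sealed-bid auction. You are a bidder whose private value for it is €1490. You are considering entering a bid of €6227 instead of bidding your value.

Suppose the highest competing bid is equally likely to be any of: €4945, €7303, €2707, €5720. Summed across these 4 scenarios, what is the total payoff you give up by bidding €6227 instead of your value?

The deviation costs you only when the competing bid falls strictly between €1490 and €6227; elsewhere both bids give the same outcome.
€4945: truthful payoff €0, deviation payoff −€3455 → loss €3455.
€7303: outcomes coincide → loss €0.
€2707: truthful payoff €0, deviation payoff −€1217 → loss €1217.
€5720: truthful payoff €0, deviation payoff −€4230 → loss €4230.
Total loss = €3455 + €1217 + €4230 = €8902.
Because the price is fixed by the runner-up's bid, deviating from your value can only change a good outcome into a bad one — never the reverse.

€8902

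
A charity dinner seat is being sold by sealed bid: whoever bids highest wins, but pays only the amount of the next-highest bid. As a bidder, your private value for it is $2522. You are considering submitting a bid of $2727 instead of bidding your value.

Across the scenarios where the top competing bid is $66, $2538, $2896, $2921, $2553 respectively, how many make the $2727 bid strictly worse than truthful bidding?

The deviation hurts exactly when the highest competing bid lies strictly between $2522 and $2727 — overbidding then wins at a price above your value.
$66: below both → same outcome either way.
$2538: inside the interval → strictly worse (loss $16).
$2896: above both → same outcome either way.
$2921: above both → same outcome either way.
$2553: inside the interval → strictly worse (loss $31).
Count: 2.

2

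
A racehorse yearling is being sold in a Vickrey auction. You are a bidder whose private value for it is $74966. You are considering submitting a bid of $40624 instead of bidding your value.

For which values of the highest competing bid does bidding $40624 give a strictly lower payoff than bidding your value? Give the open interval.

($40624, $74966)

If the competing bid is below $40624, both bids win at the same price — no difference.
If it is above $74966, both bids lose — no difference.
If it lies strictly between $40624 and $74966, bidding your value wins at a price below your value (positive payoff) while bidding $40624 loses (payoff 0).
So the deviation strictly hurts on the open interval ($40624, $74966).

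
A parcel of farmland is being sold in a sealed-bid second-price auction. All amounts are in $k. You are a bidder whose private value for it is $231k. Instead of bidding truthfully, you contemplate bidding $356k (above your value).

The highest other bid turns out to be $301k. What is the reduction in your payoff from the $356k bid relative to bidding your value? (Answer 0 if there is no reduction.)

$70k

Bidding your value $231k: you lose (since $231k < $301k). Payoff $0k.
Bidding $356k: you win and pay $301k. Payoff $231k − $301k = −$70k.
The competing bid $301k lies between your value and your inflated bid, so overbidding wins an item priced above your value.
Loss from deviating = $0k − (−$70k) = $70k.
Because the price is fixed by the runner-up's bid, deviating from your value can only change a good outcome into a bad one — never the reverse.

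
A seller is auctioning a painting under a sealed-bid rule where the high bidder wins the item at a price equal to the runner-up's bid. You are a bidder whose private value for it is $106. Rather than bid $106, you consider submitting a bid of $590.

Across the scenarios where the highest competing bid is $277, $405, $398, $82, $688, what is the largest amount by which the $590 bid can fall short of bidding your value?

$277: truthful gives $0, deviation gives −$171 → loss $171.
$405: truthful gives $0, deviation gives −$299 → loss $299.
$398: truthful gives $0, deviation gives −$292 → loss $292.
$82: same outcome either way → loss $0.
$688: same outcome either way → loss $0.
Maximum loss: $299.

$299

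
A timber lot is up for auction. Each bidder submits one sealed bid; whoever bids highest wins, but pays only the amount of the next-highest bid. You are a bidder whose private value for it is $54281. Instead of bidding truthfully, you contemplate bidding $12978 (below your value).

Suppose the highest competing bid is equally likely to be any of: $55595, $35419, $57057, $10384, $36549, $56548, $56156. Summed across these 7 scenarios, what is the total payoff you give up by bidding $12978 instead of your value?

The deviation costs you only when the competing bid falls strictly between $12978 and $54281; elsewhere both bids give the same outcome.
$55595: outcomes coincide → loss $0.
$35419: truthful payoff $18862, deviation payoff $0 → loss $18862.
$57057: outcomes coincide → loss $0.
$10384: outcomes coincide → loss $0.
$36549: truthful payoff $17732, deviation payoff $0 → loss $17732.
$56548: outcomes coincide → loss $0.
$56156: outcomes coincide → loss $0.
Total loss = $18862 + $17732 = $36594.

$36594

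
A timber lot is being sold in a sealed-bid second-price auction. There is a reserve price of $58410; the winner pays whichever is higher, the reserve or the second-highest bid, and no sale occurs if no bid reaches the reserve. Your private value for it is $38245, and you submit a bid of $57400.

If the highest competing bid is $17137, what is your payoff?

Your bid $57400 is the highest bid but falls below the reserve $58410, so the item goes unsold. Payoff $0.

$0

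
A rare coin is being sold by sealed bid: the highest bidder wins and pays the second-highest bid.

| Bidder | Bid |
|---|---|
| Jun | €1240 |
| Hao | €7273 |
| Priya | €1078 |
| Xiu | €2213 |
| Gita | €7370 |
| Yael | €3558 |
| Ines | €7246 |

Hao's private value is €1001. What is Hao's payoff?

Highest bid: Gita at €7370, so Gita wins.
Second-highest bid: Hao at €7273 — that is the price the winner pays.
Hao did not win, so Hao pays nothing and receives nothing: payoff €0.

€0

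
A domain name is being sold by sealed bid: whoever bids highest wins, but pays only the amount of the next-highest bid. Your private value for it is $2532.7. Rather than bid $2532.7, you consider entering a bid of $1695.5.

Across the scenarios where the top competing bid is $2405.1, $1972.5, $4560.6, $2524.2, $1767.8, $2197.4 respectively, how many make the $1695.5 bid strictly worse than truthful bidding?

5

The deviation hurts exactly when the highest competing bid lies strictly between $1695.5 and $2532.7 — underbidding then forfeits a profitable win.
$2405.1: inside the interval → strictly worse (loss $127.6).
$1972.5: inside the interval → strictly worse (loss $560.2).
$4560.6: above both → same outcome either way.
$2524.2: inside the interval → strictly worse (loss $8.5).
$1767.8: inside the interval → strictly worse (loss $764.9).
$2197.4: inside the interval → strictly worse (loss $335.3).
Count: 5.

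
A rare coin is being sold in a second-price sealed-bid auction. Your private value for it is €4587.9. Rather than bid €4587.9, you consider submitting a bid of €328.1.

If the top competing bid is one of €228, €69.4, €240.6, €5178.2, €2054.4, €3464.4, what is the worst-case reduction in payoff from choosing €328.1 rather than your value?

€228: same outcome either way → loss €0.
€69.4: same outcome either way → loss €0.
€240.6: same outcome either way → loss €0.
€5178.2: same outcome either way → loss €0.
€2054.4: truthful gives €2533.5, deviation gives €0 → loss €2533.5.
€3464.4: truthful gives €1123.5, deviation gives €0 → loss €1123.5.
Maximum loss: €2533.5.

€2533.5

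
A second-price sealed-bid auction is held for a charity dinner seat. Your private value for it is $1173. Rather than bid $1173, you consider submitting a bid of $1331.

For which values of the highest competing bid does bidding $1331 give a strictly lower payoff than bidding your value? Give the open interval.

If the competing bid is below $1173, both bids win at the same price — no difference.
If it is above $1331, both bids lose — no difference.
If it lies strictly between $1173 and $1331, bidding your value loses (payoff 0) while bidding $1331 wins at a price above your value (payoff negative).
So the deviation strictly hurts on the open interval ($1173, $1331).

($1173, $1331)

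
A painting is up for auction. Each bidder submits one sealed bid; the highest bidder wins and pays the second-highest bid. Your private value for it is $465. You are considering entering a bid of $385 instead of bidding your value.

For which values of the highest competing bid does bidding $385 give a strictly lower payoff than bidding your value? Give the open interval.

If the competing bid is below $385, both bids win at the same price — no difference.
If it is above $465, both bids lose — no difference.
If it lies strictly between $385 and $465, bidding your value wins at a price below your value (positive payoff) while bidding $385 loses (payoff 0).
So the deviation strictly hurts on the open interval ($385, $465).
Truthful bidding weakly dominates here: raising your bid can only win items priced above your value, and lowering it can only forfeit items priced below.

($385, $465)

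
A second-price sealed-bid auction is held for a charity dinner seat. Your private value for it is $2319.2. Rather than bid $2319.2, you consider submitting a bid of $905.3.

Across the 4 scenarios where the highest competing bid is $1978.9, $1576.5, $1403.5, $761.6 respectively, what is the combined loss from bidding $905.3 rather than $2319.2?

The deviation costs you only when the competing bid falls strictly between $905.3 and $2319.2; elsewhere both bids give the same outcome.
$1978.9: truthful payoff $340.3, deviation payoff $0 → loss $340.3.
$1576.5: truthful payoff $742.7, deviation payoff $0 → loss $742.7.
$1403.5: truthful payoff $915.7, deviation payoff $0 → loss $915.7.
$761.6: outcomes coincide → loss $0.
Total loss = $340.3 + $742.7 + $915.7 = $1998.7.
Truthful bidding weakly dominates here: raising your bid can only win items priced above your value, and lowering it can only forfeit items priced below.

$1998.7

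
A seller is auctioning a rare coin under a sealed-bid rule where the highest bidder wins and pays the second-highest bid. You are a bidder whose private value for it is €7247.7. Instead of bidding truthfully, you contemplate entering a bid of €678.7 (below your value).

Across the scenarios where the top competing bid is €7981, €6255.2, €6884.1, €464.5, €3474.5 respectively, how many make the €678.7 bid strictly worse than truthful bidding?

The deviation hurts exactly when the highest competing bid lies strictly between €678.7 and €7247.7 — underbidding then forfeits a profitable win.
€7981: above both → same outcome either way.
€6255.2: inside the interval → strictly worse (loss €992.5).
€6884.1: inside the interval → strictly worse (loss €363.6).
€464.5: below both → same outcome either way.
€3474.5: inside the interval → strictly worse (loss €3773.2).
Count: 3.

3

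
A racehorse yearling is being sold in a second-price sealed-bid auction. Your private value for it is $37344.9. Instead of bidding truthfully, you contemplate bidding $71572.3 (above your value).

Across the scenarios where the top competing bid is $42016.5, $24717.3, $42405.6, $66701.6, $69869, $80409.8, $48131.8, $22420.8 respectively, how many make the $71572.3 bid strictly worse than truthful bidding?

5

The deviation hurts exactly when the highest competing bid lies strictly between $37344.9 and $71572.3 — overbidding then wins at a price above your value.
$42016.5: inside the interval → strictly worse (loss $4671.6).
$24717.3: below both → same outcome either way.
$42405.6: inside the interval → strictly worse (loss $5060.7).
$66701.6: inside the interval → strictly worse (loss $29356.7).
$69869: inside the interval → strictly worse (loss $32524.1).
$80409.8: above both → same outcome either way.
$48131.8: inside the interval → strictly worse (loss $10786.9).
$22420.8: below both → same outcome either way.
Count: 5.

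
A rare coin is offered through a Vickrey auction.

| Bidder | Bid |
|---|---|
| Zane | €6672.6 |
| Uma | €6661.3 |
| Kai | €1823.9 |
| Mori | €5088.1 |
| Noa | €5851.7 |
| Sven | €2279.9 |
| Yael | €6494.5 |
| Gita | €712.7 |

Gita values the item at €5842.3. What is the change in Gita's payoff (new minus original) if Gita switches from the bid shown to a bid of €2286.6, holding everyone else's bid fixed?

The highest bid among the other bidders is €6672.6; Gita's bid doesn't change that.
Original bid €712.7: Gita is not highest (top rival bid is €6672.6); payoff €0.
Alternative bid €2286.6: Gita is not highest (top rival bid is €6672.6); payoff €0.
Change in payoff = €0 − (€0) = €0.

€0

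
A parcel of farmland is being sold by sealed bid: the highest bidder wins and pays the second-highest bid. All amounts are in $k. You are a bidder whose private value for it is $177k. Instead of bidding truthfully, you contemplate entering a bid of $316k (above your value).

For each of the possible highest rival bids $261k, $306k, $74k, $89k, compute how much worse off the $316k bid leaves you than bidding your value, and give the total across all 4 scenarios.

$213k

The deviation costs you only when the competing bid falls strictly between $177k and $316k; elsewhere both bids give the same outcome.
$261k: truthful payoff $0k, deviation payoff −$84k → loss $84k.
$306k: truthful payoff $0k, deviation payoff −$129k → loss $129k.
$74k: outcomes coincide → loss $0k.
$89k: outcomes coincide → loss $0k.
Total loss = $84k + $129k = $213k.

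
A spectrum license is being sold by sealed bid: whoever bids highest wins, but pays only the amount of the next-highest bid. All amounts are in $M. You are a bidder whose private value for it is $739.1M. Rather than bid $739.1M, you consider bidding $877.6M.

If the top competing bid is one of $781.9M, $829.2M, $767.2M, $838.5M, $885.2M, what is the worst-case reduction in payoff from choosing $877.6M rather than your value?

$99.4M

$781.9M: truthful gives $0M, deviation gives −$42.8M → loss $42.8M.
$829.2M: truthful gives $0M, deviation gives −$90.1M → loss $90.1M.
$767.2M: truthful gives $0M, deviation gives −$28.1M → loss $28.1M.
$838.5M: truthful gives $0M, deviation gives −$99.4M → loss $99.4M.
$885.2M: same outcome either way → loss $0M.
Maximum loss: $99.4M.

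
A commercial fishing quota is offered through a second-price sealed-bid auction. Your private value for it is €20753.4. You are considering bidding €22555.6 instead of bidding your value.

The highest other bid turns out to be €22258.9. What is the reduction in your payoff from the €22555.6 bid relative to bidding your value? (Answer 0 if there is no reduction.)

€1505.5

Bidding your value €20753.4: you lose (since €20753.4 < €22258.9). Payoff €0.
Bidding €22555.6: you win and pay €22258.9. Payoff €20753.4 − €22258.9 = −€1505.5.
The competing bid €22258.9 lies between your value and your inflated bid, so overbidding wins an item priced above your value.
Loss from deviating = €0 − (−€1505.5) = €1505.5.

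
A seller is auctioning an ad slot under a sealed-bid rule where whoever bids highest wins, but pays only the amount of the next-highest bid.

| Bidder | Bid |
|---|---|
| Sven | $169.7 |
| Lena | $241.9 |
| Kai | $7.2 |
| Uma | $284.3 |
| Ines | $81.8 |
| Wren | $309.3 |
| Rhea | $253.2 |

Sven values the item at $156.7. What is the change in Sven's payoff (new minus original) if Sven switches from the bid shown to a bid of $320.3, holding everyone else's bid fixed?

The highest bid among the other bidders is $309.3; Sven's bid doesn't change that.
Original bid $169.7: Sven is not highest (top rival bid is $309.3); payoff $0.
Alternative bid $320.3: Sven is highest, pays the top rival bid $309.3; payoff $156.7 − $309.3 = −$152.6.
Change in payoff = −$152.6 − ($0) = −$152.6.

−$152.6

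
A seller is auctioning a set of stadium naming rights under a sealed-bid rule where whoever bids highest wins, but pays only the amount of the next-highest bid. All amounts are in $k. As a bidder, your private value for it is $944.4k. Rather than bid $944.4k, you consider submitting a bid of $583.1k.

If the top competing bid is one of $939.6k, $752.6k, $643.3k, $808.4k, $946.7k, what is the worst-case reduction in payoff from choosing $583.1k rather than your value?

$939.6k: truthful gives $4.8k, deviation gives $0k → loss $4.8k.
$752.6k: truthful gives $191.8k, deviation gives $0k → loss $191.8k.
$643.3k: truthful gives $301.1k, deviation gives $0k → loss $301.1k.
$808.4k: truthful gives $136k, deviation gives $0k → loss $136k.
$946.7k: same outcome either way → loss $0k.
Maximum loss: $301.1k.

$301.1k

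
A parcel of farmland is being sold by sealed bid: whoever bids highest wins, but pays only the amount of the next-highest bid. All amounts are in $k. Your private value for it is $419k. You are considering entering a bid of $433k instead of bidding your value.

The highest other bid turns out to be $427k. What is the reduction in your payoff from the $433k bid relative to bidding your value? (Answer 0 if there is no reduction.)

Bidding your value $419k: you lose (since $419k < $427k). Payoff $0k.
Bidding $433k: you win and pay $427k. Payoff $419k − $427k = −$8k.
The competing bid $427k lies between your value and your inflated bid, so overbidding wins an item priced above your value.
Loss from deviating = $0k − (−$8k) = $8k.

$8k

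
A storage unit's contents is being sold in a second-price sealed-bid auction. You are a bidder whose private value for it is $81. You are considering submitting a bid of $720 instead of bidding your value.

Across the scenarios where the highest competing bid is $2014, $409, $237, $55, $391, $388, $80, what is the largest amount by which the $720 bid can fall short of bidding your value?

$2014: same outcome either way → loss $0.
$409: truthful gives $0, deviation gives −$328 → loss $328.
$237: truthful gives $0, deviation gives −$156 → loss $156.
$55: same outcome either way → loss $0.
$391: truthful gives $0, deviation gives −$310 → loss $310.
$388: truthful gives $0, deviation gives −$307 → loss $307.
$80: same outcome either way → loss $0.
Maximum loss: $328.

$328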